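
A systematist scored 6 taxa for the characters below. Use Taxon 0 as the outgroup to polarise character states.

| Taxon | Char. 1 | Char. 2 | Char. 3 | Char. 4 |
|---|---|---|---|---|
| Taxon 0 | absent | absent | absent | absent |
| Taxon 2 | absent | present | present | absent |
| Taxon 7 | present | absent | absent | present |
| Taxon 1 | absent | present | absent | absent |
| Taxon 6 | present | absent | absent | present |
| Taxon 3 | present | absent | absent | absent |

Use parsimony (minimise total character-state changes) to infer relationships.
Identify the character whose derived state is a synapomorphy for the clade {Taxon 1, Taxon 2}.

Char. 2

The outgroup has state 'absent' for every character, so 'present' is the derived state throughout.
Char. 1 (derived state 'present') is shared by Taxon 3, Taxon 6, and Taxon 7 — a synapomorphy uniting that clade.
Char. 2: derived state 'present' in Taxon 1 and Taxon 2 only — synapomorphy for {Taxon 1, Taxon 2}.
Char. 3: derived state 'present' in Taxon 2 only — an autapomorphy, so it tells us nothing about relationships among taxa.
Char. 4: derived state 'present' in Taxon 6 and Taxon 7 only — synapomorphy for {Taxon 6, Taxon 7}.
Most parsimonious ingroup topology: ((Taxon 2,Taxon 1),((Taxon 7,Taxon 6),Taxon 3)).
The clade {Taxon 1, Taxon 2} is supported by Char. 2: its derived state 'present' occurs in exactly those taxa and in no other taxon (including the outgroup).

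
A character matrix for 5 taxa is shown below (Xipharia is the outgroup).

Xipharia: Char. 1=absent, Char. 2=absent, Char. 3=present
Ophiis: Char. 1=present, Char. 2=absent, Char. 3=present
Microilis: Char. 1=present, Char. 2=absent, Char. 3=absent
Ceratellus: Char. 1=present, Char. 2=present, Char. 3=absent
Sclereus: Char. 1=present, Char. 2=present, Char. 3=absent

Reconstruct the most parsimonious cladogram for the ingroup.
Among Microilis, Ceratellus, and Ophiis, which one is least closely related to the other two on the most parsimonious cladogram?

Character polarity is set by the outgroup: the derived state is whichever differs from the outgroup's state, so for Char. 3 the derived state is 'absent', and for the remaining characters it is 'present'.
Char. 1 (derived state 'present') is shared by all ingroup taxa — unites the whole ingroup.
Char. 2 (derived state 'present') is shared by Ceratellus and Sclereus — a synapomorphy uniting that clade.
Char. 3 (derived state 'absent') is shared by Ceratellus, Microilis, and Sclereus — a synapomorphy uniting that clade.
Most parsimonious ingroup topology: (Ophiis,(Microilis,(Ceratellus,Sclereus))).
Ceratellus and Microilis share a more recent common ancestor with each other than either does with Ophiis, so Ophiis is the least closely related of the three.

Ophiis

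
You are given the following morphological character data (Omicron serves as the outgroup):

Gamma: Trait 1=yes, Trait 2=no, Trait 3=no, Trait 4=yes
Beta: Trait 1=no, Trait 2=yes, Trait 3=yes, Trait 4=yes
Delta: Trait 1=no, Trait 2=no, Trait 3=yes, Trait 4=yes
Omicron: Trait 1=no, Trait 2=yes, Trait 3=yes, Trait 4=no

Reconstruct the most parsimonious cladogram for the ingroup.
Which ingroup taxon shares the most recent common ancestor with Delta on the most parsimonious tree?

Character polarity is set by the outgroup: the derived state is whichever differs from the outgroup's state, so for Trait 2, Trait 3 the derived state is 'no', and for the remaining characters it is 'yes'.
Trait 1: derived state 'yes' in Gamma only — an autapomorphy, so it tells us nothing about relationships among taxa.
Trait 2: derived state 'no' in Delta and Gamma only — synapomorphy for {Delta, Gamma}.
Trait 3: derived state 'no' in Gamma only — an autapomorphy, so it tells us nothing about relationships among taxa.
Trait 4 (derived state 'yes') is shared by all ingroup taxa — unites the whole ingroup.
Most parsimonious ingroup topology: (Beta,(Gamma,Delta)).
Delta and Gamma form a cherry on this tree, so they are sister taxa.

Gamma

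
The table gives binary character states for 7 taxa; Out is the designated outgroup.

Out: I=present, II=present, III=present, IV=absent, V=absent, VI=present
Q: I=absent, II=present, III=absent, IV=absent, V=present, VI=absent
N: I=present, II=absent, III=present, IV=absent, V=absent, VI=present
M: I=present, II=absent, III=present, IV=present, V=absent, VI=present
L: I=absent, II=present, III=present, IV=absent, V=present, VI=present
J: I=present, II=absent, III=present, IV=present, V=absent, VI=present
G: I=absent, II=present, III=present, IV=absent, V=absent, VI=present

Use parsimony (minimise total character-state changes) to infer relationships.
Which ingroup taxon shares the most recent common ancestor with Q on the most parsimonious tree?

Character polarity is set by the outgroup: the derived state is whichever differs from the outgroup's state, so for I, II, III, VI the derived state is 'absent', and for the remaining characters it is 'present'.
Only G, L, and Q show the derived state 'absent' for I, supporting them as a clade.
II (derived state 'absent') is shared by J, M, and N — a synapomorphy uniting that clade.
III (derived state 'absent') is unique to Q (autapomorphy; uninformative for grouping).
Only J and M show the derived state 'present' for IV, supporting them as a clade.
V: derived state 'present' in L and Q only — synapomorphy for {L, Q}.
VI (derived state 'absent') is unique to Q (autapomorphy; uninformative for grouping).
Most parsimonious ingroup topology: (((Q,L),G),(N,(M,J))).
Q and L form a cherry on this tree, so they are sister taxa.

L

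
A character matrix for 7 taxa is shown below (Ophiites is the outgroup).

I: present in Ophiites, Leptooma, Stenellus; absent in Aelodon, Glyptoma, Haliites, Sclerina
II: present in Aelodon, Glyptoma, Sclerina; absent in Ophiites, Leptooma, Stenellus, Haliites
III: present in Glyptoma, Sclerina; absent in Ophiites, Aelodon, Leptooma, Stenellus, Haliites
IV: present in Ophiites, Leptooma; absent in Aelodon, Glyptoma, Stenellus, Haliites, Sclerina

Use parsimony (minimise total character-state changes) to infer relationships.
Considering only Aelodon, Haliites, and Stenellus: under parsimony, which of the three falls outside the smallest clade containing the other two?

Character polarity is set by the outgroup: the derived state is whichever differs from the outgroup's state, so for I, IV the derived state is 'absent', and for the remaining characters it is 'present'.
I (derived state 'absent') is shared by Aelodon, Glyptoma, Haliites, and Sclerina — a synapomorphy uniting that clade.
Only Aelodon, Glyptoma, and Sclerina show the derived state 'present' for II, supporting them as a clade.
III (derived state 'present') is shared by Glyptoma and Sclerina — a synapomorphy uniting that clade.
Only Aelodon, Glyptoma, Haliites, Sclerina, and Stenellus show the derived state 'absent' for IV, supporting them as a clade.
Most parsimonious ingroup topology: ((((Aelodon,(Glyptoma,Sclerina)),Haliites),Stenellus),Leptooma).
Haliites and Aelodon share a more recent common ancestor with each other than either does with Stenellus, so Stenellus is the least closely related of the three.

Stenellus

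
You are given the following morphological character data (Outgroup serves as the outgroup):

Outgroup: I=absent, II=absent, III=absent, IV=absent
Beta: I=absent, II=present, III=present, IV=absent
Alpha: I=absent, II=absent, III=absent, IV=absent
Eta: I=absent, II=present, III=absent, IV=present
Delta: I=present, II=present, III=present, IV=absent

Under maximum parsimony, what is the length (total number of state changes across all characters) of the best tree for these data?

The outgroup has state 'absent' for every character, so 'present' is the derived state throughout.
I (derived state 'present') is unique to Delta (autapomorphy; uninformative for grouping).
Only Beta, Delta, and Eta show the derived state 'present' for II, supporting them as a clade.
III (derived state 'present') is shared by Beta and Delta — a synapomorphy uniting that clade.
IV: derived state 'present' in Eta only — an autapomorphy, so it tells us nothing about relationships among taxa.
Most parsimonious ingroup topology: (((Beta,Delta),Eta),Alpha).
Changes per character on this tree: I: 1; II: 1; III: 1; IV: 1.
Total = 4.

4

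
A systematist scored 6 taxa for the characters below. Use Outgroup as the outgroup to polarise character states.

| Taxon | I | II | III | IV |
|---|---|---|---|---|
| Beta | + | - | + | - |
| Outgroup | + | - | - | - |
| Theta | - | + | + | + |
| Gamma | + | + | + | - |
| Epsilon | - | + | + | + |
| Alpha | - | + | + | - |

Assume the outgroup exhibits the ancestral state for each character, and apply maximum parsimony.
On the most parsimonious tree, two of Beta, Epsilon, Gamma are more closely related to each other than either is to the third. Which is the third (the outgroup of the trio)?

Beta

Character polarity is set by the outgroup: the derived state is whichever differs from the outgroup's state, so for I the derived state is '-', and for the remaining characters it is '+'.
I: derived state '-' in Alpha, Epsilon, and Theta only — synapomorphy for {Alpha, Epsilon, Theta}.
II: derived state '+' in Alpha, Epsilon, Gamma, and Theta only — synapomorphy for {Alpha, Epsilon, Gamma, Theta}.
All ingroup taxa share the derived state '+' for III; it defines the ingroup but does not resolve relationships within it.
Only Epsilon and Theta show the derived state '+' for IV, supporting them as a clade.
Most parsimonious ingroup topology: (((Alpha,(Theta,Epsilon)),Gamma),Beta).
Gamma and Epsilon share a more recent common ancestor with each other than either does with Beta, so Beta is the least closely related of the three.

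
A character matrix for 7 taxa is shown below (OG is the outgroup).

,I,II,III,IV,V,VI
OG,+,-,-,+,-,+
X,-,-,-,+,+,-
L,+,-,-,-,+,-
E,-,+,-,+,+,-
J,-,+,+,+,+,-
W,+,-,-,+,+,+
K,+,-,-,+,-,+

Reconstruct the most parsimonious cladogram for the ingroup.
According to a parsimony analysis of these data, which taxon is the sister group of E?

Character polarity is set by the outgroup: the derived state is whichever differs from the outgroup's state, so for I, IV, VI the derived state is '-', and for the remaining characters it is '+'.
I (derived state '-') is shared by E, J, and X — a synapomorphy uniting that clade.
II: derived state '+' in E and J only — synapomorphy for {E, J}.
III: derived state '+' in J only — an autapomorphy, so it tells us nothing about relationships among taxa.
IV: derived state '-' in L only — an autapomorphy, so it tells us nothing about relationships among taxa.
V (derived state '+') is shared by E, J, L, W, and X — a synapomorphy uniting that clade.
VI: derived state '-' in E, J, L, and X only — synapomorphy for {E, J, L, X}.
Most parsimonious ingroup topology: ((((X,(E,J)),L),W),K).
E and J form a cherry on this tree, so they are sister taxa.

J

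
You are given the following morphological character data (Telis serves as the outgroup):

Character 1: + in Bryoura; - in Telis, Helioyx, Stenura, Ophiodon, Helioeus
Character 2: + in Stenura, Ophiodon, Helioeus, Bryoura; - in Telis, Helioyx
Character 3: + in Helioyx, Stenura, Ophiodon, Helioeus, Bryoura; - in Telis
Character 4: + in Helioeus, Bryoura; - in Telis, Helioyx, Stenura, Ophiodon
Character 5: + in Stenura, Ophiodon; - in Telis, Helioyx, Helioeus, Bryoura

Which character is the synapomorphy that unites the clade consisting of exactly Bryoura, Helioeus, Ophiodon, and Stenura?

Character 2

The outgroup has state '-' for every character, so '+' is the derived state throughout.
Character 1 (derived state '+') is unique to Bryoura (autapomorphy; uninformative for grouping).
Only Bryoura, Helioeus, Ophiodon, and Stenura show the derived state '+' for Character 2, supporting them as a clade.
Character 3 (derived state '+') is shared by all ingroup taxa — unites the whole ingroup.
Character 4 (derived state '+') is shared by Bryoura and Helioeus — a synapomorphy uniting that clade.
Character 5 (derived state '+') is shared by Ophiodon and Stenura — a synapomorphy uniting that clade.
Most parsimonious ingroup topology: (Helioyx,((Stenura,Ophiodon),(Helioeus,Bryoura))).
The clade {Bryoura, Helioeus, Ophiodon, Stenura} is supported by Character 2: its derived state '+' occurs in exactly those taxa and in no other taxon (including the outgroup).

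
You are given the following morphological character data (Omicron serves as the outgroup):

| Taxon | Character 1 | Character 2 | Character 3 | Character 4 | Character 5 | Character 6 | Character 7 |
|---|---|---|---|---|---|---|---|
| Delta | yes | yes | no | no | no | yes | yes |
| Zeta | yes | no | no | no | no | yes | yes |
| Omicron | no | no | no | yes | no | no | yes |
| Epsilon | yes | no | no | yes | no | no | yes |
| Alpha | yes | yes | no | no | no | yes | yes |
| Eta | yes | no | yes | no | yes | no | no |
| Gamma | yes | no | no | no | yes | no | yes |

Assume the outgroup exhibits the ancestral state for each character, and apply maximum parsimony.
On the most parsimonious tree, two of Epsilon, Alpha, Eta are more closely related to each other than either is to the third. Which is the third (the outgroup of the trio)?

Character polarity is set by the outgroup: the derived state is whichever differs from the outgroup's state, so for Character 4, Character 7 the derived state is 'no', and for the remaining characters it is 'yes'.
Character 1 (derived state 'yes') is shared by all ingroup taxa — unites the whole ingroup.
Character 2: derived state 'yes' in Alpha and Delta only — synapomorphy for {Alpha, Delta}.
Character 3 (derived state 'yes') is unique to Eta (autapomorphy; uninformative for grouping).
Only Alpha, Delta, Eta, Gamma, and Zeta show the derived state 'no' for Character 4, supporting them as a clade.
Character 5 (derived state 'yes') is shared by Eta and Gamma — a synapomorphy uniting that clade.
Only Alpha, Delta, and Zeta show the derived state 'yes' for Character 6, supporting them as a clade.
Character 7 (derived state 'no') is unique to Eta (autapomorphy; uninformative for grouping).
Most parsimonious ingroup topology: (((Eta,Gamma),(Zeta,(Alpha,Delta))),Epsilon).
Alpha and Eta share a more recent common ancestor with each other than either does with Epsilon, so Epsilon is the least closely related of the three.

Epsilon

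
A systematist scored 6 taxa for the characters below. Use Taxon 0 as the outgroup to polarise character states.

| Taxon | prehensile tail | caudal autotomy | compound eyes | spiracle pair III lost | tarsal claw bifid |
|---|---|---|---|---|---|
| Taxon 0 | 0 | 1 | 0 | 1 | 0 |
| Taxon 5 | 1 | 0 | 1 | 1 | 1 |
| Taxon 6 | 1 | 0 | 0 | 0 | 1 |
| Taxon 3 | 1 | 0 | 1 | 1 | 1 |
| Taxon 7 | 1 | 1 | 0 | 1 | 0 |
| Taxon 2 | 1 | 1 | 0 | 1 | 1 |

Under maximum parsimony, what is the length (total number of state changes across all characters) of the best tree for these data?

Character polarity is set by the outgroup: the derived state is whichever differs from the outgroup's state, so for caudal autotomy, spiracle pair III lost the derived state is '0', and for the remaining characters it is '1'.
prehensile tail (derived state '1') is shared by all ingroup taxa — unites the whole ingroup.
Only Taxon 3, Taxon 5, and Taxon 6 show the derived state '0' for caudal autotomy, supporting them as a clade.
compound eyes (derived state '1') is shared by Taxon 3 and Taxon 5 — a synapomorphy uniting that clade.
spiracle pair III lost (derived state '0') is unique to Taxon 6 (autapomorphy; uninformative for grouping).
Only Taxon 2, Taxon 3, Taxon 5, and Taxon 6 show the derived state '1' for tarsal claw bifid, supporting them as a clade.
Most parsimonious ingroup topology: ((((Taxon 5,Taxon 3),Taxon 6),Taxon 2),Taxon 7).
Changes per character on this tree: prehensile tail: 1; caudal autotomy: 1; compound eyes: 1; spiracle pair III lost: 1; tarsal claw bifid: 1.
Total = 5.

5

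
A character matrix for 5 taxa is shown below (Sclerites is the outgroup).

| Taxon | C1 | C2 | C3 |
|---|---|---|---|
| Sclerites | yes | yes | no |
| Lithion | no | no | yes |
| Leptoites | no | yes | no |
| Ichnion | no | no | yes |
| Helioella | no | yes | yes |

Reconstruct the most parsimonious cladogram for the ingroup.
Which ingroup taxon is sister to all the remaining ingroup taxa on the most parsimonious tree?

Leptoites

Character polarity is set by the outgroup: the derived state is whichever differs from the outgroup's state, so for C1, C2 the derived state is 'no', and for the remaining characters it is 'yes'.
All ingroup taxa share the derived state 'no' for C1; it defines the ingroup but does not resolve relationships within it.
C2 (derived state 'no') is shared by Ichnion and Lithion — a synapomorphy uniting that clade.
Only Helioella, Ichnion, and Lithion show the derived state 'yes' for C3, supporting them as a clade.
Most parsimonious ingroup topology: (((Lithion,Ichnion),Helioella),Leptoites).
Leptoites is sister to the clade containing all other ingroup taxa, so it is the earliest-diverging (most basal) ingroup lineage.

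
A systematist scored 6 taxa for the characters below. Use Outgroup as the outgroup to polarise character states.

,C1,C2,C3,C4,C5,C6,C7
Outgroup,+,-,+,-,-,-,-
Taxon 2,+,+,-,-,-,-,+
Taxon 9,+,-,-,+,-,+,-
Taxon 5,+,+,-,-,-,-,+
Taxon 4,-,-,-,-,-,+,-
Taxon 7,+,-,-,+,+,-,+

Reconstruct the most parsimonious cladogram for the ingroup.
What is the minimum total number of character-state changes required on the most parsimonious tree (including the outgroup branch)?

8

Character polarity is set by the outgroup: the derived state is whichever differs from the outgroup's state, so for C1, C3 the derived state is '-', and for the remaining characters it is '+'.
C1 (derived state '-') is unique to Taxon 4 (autapomorphy; uninformative for grouping).
C2: derived state '+' in Taxon 2 and Taxon 5 only — synapomorphy for {Taxon 2, Taxon 5}.
All ingroup taxa share the derived state '-' for C3; it defines the ingroup but does not resolve relationships within it.
C4 groups Taxon 7 and Taxon 9, which is incompatible with the clades supported by the remaining characters; treating it as convergent (homoplasy) costs fewer steps than any alternative tree.
C5: derived state '+' in Taxon 7 only — an autapomorphy, so it tells us nothing about relationships among taxa.
Only Taxon 4 and Taxon 9 show the derived state '+' for C6, supporting them as a clade.
C7: derived state '+' in Taxon 2, Taxon 5, and Taxon 7 only — synapomorphy for {Taxon 2, Taxon 5, Taxon 7}.
Most parsimonious ingroup topology: (((Taxon 2,Taxon 5),Taxon 7),(Taxon 9,Taxon 4)).
Changes per character on this tree: C1: 1; C2: 1; C3: 1; C4: 2; C5: 1; C6: 1; C7: 1.
Total = 8.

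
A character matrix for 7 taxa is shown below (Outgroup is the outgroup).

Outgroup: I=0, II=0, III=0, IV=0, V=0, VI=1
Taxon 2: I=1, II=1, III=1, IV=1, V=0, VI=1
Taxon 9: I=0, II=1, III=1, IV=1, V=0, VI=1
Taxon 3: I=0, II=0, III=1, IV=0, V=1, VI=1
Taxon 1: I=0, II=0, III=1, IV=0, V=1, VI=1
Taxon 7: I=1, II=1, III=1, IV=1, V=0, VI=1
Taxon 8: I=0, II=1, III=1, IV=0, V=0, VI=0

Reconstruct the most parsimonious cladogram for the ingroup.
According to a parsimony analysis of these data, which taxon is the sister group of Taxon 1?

Character polarity is set by the outgroup: the derived state is whichever differs from the outgroup's state, so for VI the derived state is '0', and for the remaining characters it is '1'.
I: derived state '1' in Taxon 2 and Taxon 7 only — synapomorphy for {Taxon 2, Taxon 7}.
II (derived state '1') is shared by Taxon 2, Taxon 7, Taxon 8, and Taxon 9 — a synapomorphy uniting that clade.
All ingroup taxa share the derived state '1' for III; it defines the ingroup but does not resolve relationships within it.
IV (derived state '1') is shared by Taxon 2, Taxon 7, and Taxon 9 — a synapomorphy uniting that clade.
V (derived state '1') is shared by Taxon 1 and Taxon 3 — a synapomorphy uniting that clade.
VI (derived state '0') is unique to Taxon 8 (autapomorphy; uninformative for grouping).
Most parsimonious ingroup topology: ((((Taxon 2,Taxon 7),Taxon 9),Taxon 8),(Taxon 3,Taxon 1)).
Taxon 1 and Taxon 3 form a cherry on this tree, so they are sister taxa.

Taxon 3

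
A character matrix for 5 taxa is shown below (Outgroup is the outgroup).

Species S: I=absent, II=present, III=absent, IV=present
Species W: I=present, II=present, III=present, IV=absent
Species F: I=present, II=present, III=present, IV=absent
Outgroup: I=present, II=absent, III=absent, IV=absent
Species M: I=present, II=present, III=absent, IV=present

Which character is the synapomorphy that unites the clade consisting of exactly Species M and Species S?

Character polarity is set by the outgroup: the derived state is whichever differs from the outgroup's state, so for I the derived state is 'absent', and for the remaining characters it is 'present'.
I (derived state 'absent') is unique to Species S (autapomorphy; uninformative for grouping).
All ingroup taxa share the derived state 'present' for II; it defines the ingroup but does not resolve relationships within it.
III: derived state 'present' in Species F and Species W only — synapomorphy for {Species F, Species W}.
IV: derived state 'present' in Species M and Species S only — synapomorphy for {Species M, Species S}.
Most parsimonious ingroup topology: ((Species W,Species F),(Species S,Species M)).
The clade {Species M, Species S} is supported by IV: its derived state 'present' occurs in exactly those taxa and in no other taxon (including the outgroup).

IV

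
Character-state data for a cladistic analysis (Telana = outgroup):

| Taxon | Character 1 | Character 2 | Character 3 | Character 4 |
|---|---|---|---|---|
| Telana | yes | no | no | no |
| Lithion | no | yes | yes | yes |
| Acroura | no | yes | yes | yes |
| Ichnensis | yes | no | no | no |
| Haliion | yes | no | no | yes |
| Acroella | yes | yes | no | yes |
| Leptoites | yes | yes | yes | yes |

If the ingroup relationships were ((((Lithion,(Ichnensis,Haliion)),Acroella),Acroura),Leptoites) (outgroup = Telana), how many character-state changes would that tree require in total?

Map each character onto ((((Lithion,(Ichnensis,Haliion)),Acroella),Acroura),Leptoites) (rooted by Telana) and count the minimum state changes it requires (Fitch parsimony):
Character 1: 2; Character 2: 2; Character 3: 3; Character 4: 2.
Total tree length = 9.

9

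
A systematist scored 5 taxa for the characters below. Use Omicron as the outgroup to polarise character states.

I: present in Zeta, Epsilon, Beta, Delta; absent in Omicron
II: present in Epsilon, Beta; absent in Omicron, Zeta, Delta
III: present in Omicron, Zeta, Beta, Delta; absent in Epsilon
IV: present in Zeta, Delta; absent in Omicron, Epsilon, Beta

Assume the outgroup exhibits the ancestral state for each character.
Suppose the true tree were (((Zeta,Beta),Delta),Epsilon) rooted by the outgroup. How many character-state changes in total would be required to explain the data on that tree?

Map each character onto (((Zeta,Beta),Delta),Epsilon) (rooted by Omicron) and count the minimum state changes it requires (Fitch parsimony):
I: 1; II: 2; III: 1; IV: 2.
Total tree length = 6.

6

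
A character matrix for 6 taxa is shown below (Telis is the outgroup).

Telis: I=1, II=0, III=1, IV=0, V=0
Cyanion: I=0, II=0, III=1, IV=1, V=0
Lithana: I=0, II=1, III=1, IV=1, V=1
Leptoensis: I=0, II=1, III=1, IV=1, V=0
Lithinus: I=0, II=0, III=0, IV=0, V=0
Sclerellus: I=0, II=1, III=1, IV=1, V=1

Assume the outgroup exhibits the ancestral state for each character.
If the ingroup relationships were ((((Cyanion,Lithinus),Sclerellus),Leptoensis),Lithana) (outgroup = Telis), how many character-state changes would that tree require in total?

8

Map each character onto ((((Cyanion,Lithinus),Sclerellus),Leptoensis),Lithana) (rooted by Telis) and count the minimum state changes it requires (Fitch parsimony):
I: 1; II: 2; III: 1; IV: 2; V: 2.
Total tree length = 8.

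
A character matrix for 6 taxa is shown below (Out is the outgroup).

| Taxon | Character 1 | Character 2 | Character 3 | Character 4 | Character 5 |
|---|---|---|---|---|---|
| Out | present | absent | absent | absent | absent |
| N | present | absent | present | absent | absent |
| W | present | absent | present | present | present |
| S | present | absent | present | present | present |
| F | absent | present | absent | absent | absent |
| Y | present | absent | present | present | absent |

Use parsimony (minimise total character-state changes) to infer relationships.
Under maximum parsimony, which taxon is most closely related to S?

Character polarity is set by the outgroup: the derived state is whichever differs from the outgroup's state, so for Character 1 the derived state is 'absent', and for the remaining characters it is 'present'.
Character 1: derived state 'absent' in F only — an autapomorphy, so it tells us nothing about relationships among taxa.
Character 2: derived state 'present' in F only — an autapomorphy, so it tells us nothing about relationships among taxa.
Only N, S, W, and Y show the derived state 'present' for Character 3, supporting them as a clade.
Character 4 (derived state 'present') is shared by S, W, and Y — a synapomorphy uniting that clade.
Only S and W show the derived state 'present' for Character 5, supporting them as a clade.
Most parsimonious ingroup topology: ((N,((W,S),Y)),F).
S and W form a cherry on this tree, so they are sister taxa.

W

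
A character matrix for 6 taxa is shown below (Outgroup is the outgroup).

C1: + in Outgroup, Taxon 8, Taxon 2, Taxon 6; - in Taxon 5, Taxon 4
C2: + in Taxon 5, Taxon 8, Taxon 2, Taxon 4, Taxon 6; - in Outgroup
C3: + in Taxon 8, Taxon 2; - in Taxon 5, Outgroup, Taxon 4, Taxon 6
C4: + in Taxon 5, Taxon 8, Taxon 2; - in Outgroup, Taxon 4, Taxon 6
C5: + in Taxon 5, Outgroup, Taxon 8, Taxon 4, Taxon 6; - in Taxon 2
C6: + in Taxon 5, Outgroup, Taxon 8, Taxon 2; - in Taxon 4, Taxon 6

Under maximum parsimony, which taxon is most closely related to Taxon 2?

Character polarity is set by the outgroup: the derived state is whichever differs from the outgroup's state, so for C1, C5, C6 the derived state is '-', and for the remaining characters it is '+'.
C1 groups Taxon 4 and Taxon 5, which is incompatible with the clades supported by the remaining characters; treating it as convergent (homoplasy) costs fewer steps than any alternative tree.
All ingroup taxa share the derived state '+' for C2; it defines the ingroup but does not resolve relationships within it.
C3: derived state '+' in Taxon 2 and Taxon 8 only — synapomorphy for {Taxon 2, Taxon 8}.
C4: derived state '+' in Taxon 2, Taxon 5, and Taxon 8 only — synapomorphy for {Taxon 2, Taxon 5, Taxon 8}.
C5 (derived state '-') is unique to Taxon 2 (autapomorphy; uninformative for grouping).
C6 (derived state '-') is shared by Taxon 4 and Taxon 6 — a synapomorphy uniting that clade.
Most parsimonious ingroup topology: (((Taxon 2,Taxon 8),Taxon 5),(Taxon 6,Taxon 4)).
Taxon 2 and Taxon 8 form a cherry on this tree, so they are sister taxa.

Taxon 8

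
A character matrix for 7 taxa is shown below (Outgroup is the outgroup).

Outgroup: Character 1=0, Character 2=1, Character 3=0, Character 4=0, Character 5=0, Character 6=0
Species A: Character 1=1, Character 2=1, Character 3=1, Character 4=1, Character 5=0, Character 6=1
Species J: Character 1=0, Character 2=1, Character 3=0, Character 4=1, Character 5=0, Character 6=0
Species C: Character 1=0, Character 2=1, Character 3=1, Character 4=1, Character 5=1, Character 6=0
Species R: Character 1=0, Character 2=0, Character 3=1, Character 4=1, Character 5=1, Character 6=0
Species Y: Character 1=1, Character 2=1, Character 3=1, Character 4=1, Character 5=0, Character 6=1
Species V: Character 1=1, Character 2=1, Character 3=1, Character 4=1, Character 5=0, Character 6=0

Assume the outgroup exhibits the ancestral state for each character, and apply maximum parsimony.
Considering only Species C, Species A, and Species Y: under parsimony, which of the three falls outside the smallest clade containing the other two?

Species C

Character polarity is set by the outgroup: the derived state is whichever differs from the outgroup's state, so for Character 2 the derived state is '0', and for the remaining characters it is '1'.
Character 1 (derived state '1') is shared by Species A, Species V, and Species Y — a synapomorphy uniting that clade.
Character 2: derived state '0' in Species R only — an autapomorphy, so it tells us nothing about relationships among taxa.
Character 3 (derived state '1') is shared by Species A, Species C, Species R, Species V, and Species Y — a synapomorphy uniting that clade.
All ingroup taxa share the derived state '1' for Character 4; it defines the ingroup but does not resolve relationships within it.
Character 5: derived state '1' in Species C and Species R only — synapomorphy for {Species C, Species R}.
Only Species A and Species Y show the derived state '1' for Character 6, supporting them as a clade.
Most parsimonious ingroup topology: ((((Species A,Species Y),Species V),(Species C,Species R)),Species J).
Species A and Species Y share a more recent common ancestor with each other than either does with Species C, so Species C is the least closely related of the three.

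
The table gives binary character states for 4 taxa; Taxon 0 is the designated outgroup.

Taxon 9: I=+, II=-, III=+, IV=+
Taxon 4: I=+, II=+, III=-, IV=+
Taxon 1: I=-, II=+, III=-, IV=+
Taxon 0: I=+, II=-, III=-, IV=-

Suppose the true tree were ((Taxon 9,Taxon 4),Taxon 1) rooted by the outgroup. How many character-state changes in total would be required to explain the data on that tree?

Map each character onto ((Taxon 9,Taxon 4),Taxon 1) (rooted by Taxon 0) and count the minimum state changes it requires (Fitch parsimony):
I: 1; II: 2; III: 1; IV: 1.
Total tree length = 5.

5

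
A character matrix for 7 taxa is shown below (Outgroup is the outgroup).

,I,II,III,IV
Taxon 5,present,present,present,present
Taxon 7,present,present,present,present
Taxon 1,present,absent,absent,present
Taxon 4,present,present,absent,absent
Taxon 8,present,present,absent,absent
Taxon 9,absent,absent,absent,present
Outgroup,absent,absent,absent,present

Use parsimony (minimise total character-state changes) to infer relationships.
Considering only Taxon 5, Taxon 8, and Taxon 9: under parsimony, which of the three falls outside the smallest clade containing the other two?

Character polarity is set by the outgroup: the derived state is whichever differs from the outgroup's state, so for IV the derived state is 'absent', and for the remaining characters it is 'present'.
Only Taxon 1, Taxon 4, Taxon 5, Taxon 7, and Taxon 8 show the derived state 'present' for I, supporting them as a clade.
II (derived state 'present') is shared by Taxon 4, Taxon 5, Taxon 7, and Taxon 8 — a synapomorphy uniting that clade.
III: derived state 'present' in Taxon 5 and Taxon 7 only — synapomorphy for {Taxon 5, Taxon 7}.
IV: derived state 'absent' in Taxon 4 and Taxon 8 only — synapomorphy for {Taxon 4, Taxon 8}.
Most parsimonious ingroup topology: ((((Taxon 4,Taxon 8),(Taxon 5,Taxon 7)),Taxon 1),Taxon 9).
Taxon 8 and Taxon 5 share a more recent common ancestor with each other than either does with Taxon 9, so Taxon 9 is the least closely related of the three.

Taxon 9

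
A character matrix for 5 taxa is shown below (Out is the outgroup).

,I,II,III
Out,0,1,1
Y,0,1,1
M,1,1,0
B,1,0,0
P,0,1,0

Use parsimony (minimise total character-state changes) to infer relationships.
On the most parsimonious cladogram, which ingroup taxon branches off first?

Character polarity is set by the outgroup: the derived state is whichever differs from the outgroup's state, so for II, III the derived state is '0', and for the remaining characters it is '1'.
Only B and M show the derived state '1' for I, supporting them as a clade.
II: derived state '0' in B only — an autapomorphy, so it tells us nothing about relationships among taxa.
Only B, M, and P show the derived state '0' for III, supporting them as a clade.
Most parsimonious ingroup topology: (Y,((M,B),P)).
Y is sister to the clade containing all other ingroup taxa, so it is the earliest-diverging (most basal) ingroup lineage.

Y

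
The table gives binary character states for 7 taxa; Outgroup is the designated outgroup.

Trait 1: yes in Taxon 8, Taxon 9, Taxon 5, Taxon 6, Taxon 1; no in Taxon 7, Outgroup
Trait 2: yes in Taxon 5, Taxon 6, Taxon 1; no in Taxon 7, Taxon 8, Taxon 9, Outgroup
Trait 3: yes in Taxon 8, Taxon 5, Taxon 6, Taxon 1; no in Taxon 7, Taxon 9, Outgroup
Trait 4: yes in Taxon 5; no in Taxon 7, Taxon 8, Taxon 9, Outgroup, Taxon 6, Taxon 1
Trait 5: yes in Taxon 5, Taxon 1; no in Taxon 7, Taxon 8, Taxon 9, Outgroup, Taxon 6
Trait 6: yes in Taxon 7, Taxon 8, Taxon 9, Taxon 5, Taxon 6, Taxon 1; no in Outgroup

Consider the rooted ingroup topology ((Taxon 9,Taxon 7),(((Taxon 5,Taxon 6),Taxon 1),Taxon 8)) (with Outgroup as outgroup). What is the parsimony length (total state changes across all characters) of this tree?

Map each character onto ((Taxon 9,Taxon 7),(((Taxon 5,Taxon 6),Taxon 1),Taxon 8)) (rooted by Outgroup) and count the minimum state changes it requires (Fitch parsimony):
Trait 1: 2; Trait 2: 1; Trait 3: 1; Trait 4: 1; Trait 5: 2; Trait 6: 1.
Total tree length = 8.

8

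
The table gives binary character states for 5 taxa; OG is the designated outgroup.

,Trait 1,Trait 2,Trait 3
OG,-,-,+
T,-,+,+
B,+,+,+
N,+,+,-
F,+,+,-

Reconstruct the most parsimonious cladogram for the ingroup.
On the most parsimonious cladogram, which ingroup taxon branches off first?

Character polarity is set by the outgroup: the derived state is whichever differs from the outgroup's state, so for Trait 3 the derived state is '-', and for the remaining characters it is '+'.
Trait 1 (derived state '+') is shared by B, F, and N — a synapomorphy uniting that clade.
Trait 2 (derived state '+') is shared by all ingroup taxa — unites the whole ingroup.
Trait 3: derived state '-' in F and N only — synapomorphy for {F, N}.
Most parsimonious ingroup topology: (T,(B,(N,F))).
T is sister to the clade containing all other ingroup taxa, so it is the earliest-diverging (most basal) ingroup lineage.

T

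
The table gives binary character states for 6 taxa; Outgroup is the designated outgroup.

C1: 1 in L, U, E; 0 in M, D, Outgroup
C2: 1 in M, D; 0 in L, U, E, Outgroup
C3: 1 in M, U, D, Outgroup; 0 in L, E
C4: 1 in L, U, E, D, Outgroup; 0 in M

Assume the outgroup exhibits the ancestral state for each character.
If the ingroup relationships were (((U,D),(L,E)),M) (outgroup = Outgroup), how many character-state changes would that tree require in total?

Map each character onto (((U,D),(L,E)),M) (rooted by Outgroup) and count the minimum state changes it requires (Fitch parsimony):
C1: 2; C2: 2; C3: 1; C4: 1.
Total tree length = 6.

6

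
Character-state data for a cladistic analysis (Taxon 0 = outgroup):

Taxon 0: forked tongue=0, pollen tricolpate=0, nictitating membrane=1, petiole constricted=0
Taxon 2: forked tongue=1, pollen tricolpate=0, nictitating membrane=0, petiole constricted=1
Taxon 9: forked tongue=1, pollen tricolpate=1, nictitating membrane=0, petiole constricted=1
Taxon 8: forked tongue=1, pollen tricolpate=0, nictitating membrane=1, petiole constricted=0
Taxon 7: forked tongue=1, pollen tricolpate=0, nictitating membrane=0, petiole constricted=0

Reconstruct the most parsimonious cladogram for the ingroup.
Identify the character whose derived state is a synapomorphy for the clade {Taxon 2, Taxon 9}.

Character polarity is set by the outgroup: the derived state is whichever differs from the outgroup's state, so for nictitating membrane the derived state is '0', and for the remaining characters it is '1'.
All ingroup taxa share the derived state '1' for forked tongue; it defines the ingroup but does not resolve relationships within it.
pollen tricolpate: derived state '1' in Taxon 9 only — an autapomorphy, so it tells us nothing about relationships among taxa.
nictitating membrane: derived state '0' in Taxon 2, Taxon 7, and Taxon 9 only — synapomorphy for {Taxon 2, Taxon 7, Taxon 9}.
petiole constricted (derived state '1') is shared by Taxon 2 and Taxon 9 — a synapomorphy uniting that clade.
Most parsimonious ingroup topology: (((Taxon 2,Taxon 9),Taxon 7),Taxon 8).
The clade {Taxon 2, Taxon 9} is supported by petiole constricted: its derived state '1' occurs in exactly those taxa and in no other taxon (including the outgroup).

petiole constricted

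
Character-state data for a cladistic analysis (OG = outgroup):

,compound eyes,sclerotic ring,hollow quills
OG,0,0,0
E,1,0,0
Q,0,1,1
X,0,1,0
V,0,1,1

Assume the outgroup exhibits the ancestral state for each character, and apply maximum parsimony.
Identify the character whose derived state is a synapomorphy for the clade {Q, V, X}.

sclerotic ring

The outgroup has state '0' for every character, so '1' is the derived state throughout.
compound eyes: derived state '1' in E only — an autapomorphy, so it tells us nothing about relationships among taxa.
sclerotic ring: derived state '1' in Q, V, and X only — synapomorphy for {Q, V, X}.
Only Q and V show the derived state '1' for hollow quills, supporting them as a clade.
Most parsimonious ingroup topology: (E,((Q,V),X)).
The clade {Q, V, X} is supported by sclerotic ring: its derived state '1' occurs in exactly those taxa and in no other taxon (including the outgroup).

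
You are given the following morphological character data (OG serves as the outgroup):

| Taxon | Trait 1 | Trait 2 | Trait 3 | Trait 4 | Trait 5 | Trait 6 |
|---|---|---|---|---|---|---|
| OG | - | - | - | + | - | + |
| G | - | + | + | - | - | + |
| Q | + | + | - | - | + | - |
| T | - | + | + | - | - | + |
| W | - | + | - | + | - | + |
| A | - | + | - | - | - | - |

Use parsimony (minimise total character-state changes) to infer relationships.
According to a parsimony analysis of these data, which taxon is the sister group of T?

Character polarity is set by the outgroup: the derived state is whichever differs from the outgroup's state, so for Trait 4, Trait 6 the derived state is '-', and for the remaining characters it is '+'.
Trait 1 (derived state '+') is unique to Q (autapomorphy; uninformative for grouping).
Trait 2 (derived state '+') is shared by all ingroup taxa — unites the whole ingroup.
Trait 3: derived state '+' in G and T only — synapomorphy for {G, T}.
Trait 4: derived state '-' in A, G, Q, and T only — synapomorphy for {A, G, Q, T}.
Trait 5: derived state '+' in Q only — an autapomorphy, so it tells us nothing about relationships among taxa.
Only A and Q show the derived state '-' for Trait 6, supporting them as a clade.
Most parsimonious ingroup topology: (((G,T),(Q,A)),W).
T and G form a cherry on this tree, so they are sister taxa.

G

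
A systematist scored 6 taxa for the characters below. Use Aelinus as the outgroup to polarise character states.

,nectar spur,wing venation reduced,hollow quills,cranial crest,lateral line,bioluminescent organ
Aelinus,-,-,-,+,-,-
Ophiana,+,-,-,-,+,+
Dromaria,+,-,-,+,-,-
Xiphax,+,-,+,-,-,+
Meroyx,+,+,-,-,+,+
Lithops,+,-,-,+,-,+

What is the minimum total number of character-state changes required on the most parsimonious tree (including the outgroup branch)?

6

Character polarity is set by the outgroup: the derived state is whichever differs from the outgroup's state, so for cranial crest the derived state is '-', and for the remaining characters it is '+'.
All ingroup taxa share the derived state '+' for nectar spur; it defines the ingroup but does not resolve relationships within it.
wing venation reduced (derived state '+') is unique to Meroyx (autapomorphy; uninformative for grouping).
hollow quills: derived state '+' in Xiphax only — an autapomorphy, so it tells us nothing about relationships among taxa.
Only Meroyx, Ophiana, and Xiphax show the derived state '-' for cranial crest, supporting them as a clade.
lateral line (derived state '+') is shared by Meroyx and Ophiana — a synapomorphy uniting that clade.
bioluminescent organ (derived state '+') is shared by Lithops, Meroyx, Ophiana, and Xiphax — a synapomorphy uniting that clade.
Most parsimonious ingroup topology: ((((Ophiana,Meroyx),Xiphax),Lithops),Dromaria).
Changes per character on this tree: nectar spur: 1; wing venation reduced: 1; hollow quills: 1; cranial crest: 1; lateral line: 1; bioluminescent organ: 1.
Total = 6.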